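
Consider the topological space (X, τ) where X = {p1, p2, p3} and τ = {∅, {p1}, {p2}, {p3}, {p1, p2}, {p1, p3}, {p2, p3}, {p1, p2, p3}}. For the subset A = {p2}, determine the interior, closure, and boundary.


int(A) = {p2}, cl(A) = {p2}, ∂A = ∅.

Closed sets in (X, τ) are complements of opens:
  closed(X, τ) = {∅, {p1}, {p2}, {p3}, {p1, p2}, {p1, p3}, {p2, p3}, {p1, p2, p3}}.
int(A) = ⋃ {U ∈ τ : U ⊆ A}. Opens contained in A: ∅, {p2}.
Taking the union of these: int(A) = {p2}.
cl(A) = ⋂ {C closed : A ⊆ C}. Closed sets containing A: {p2}, {p1, p2}, {p2, p3}, {p1, p2, p3}.
Intersecting these: cl(A) = {p2}.
∂A = cl(A) ∖ int(A) = {p2} ∖ {p2} = ∅.


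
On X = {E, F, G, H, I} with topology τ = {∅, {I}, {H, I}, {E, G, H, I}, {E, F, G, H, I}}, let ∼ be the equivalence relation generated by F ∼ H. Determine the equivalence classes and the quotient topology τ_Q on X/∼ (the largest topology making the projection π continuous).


X/∼ = {[E], [F=H], [G], [I]}; |τ_Q| = 3.

Equivalence classes: [E], [F=H], [G], [I].
Quotient map π: X → X/∼ sends E ↦ [E], F ↦ [F=H], G ↦ [G], H ↦ [F=H], I ↦ [I].
For each subset V ⊆ X/∼, compute π^{-1}(V) ⊆ X and check whether π^{-1}(V) ∈ τ. V is open in τ_Q iff π^{-1}(V) ∈ τ.
  V = {}: π^{-1}(V) = ∅ ∈ τ ✓.
  V = {[E]}: π^{-1}(V) = {E} ∉ τ ✗.
  V = {[F=H]}: π^{-1}(V) = {F, H} ∉ τ ✗.
  V = {[E], [F=H]}: π^{-1}(V) = {E, F, H} ∉ τ ✗.
  V = {[G]}: π^{-1}(V) = {G} ∉ τ ✗.
  V = {[E], [G]}: π^{-1}(V) = {E, G} ∉ τ ✗.
  V = {[F=H], [G]}: π^{-1}(V) = {F, G, H} ∉ τ ✗.
  V = {[E], [F=H], [G]}: π^{-1}(V) = {E, F, G, H} ∉ τ ✗.
  V = {[I]}: π^{-1}(V) = {I} ∈ τ ✓.
  V = {[E], [I]}: π^{-1}(V) = {E, I} ∉ τ ✗.
  V = {[F=H], [I]}: π^{-1}(V) = {F, H, I} ∉ τ ✗.
  V = {[E], [F=H], [I]}: π^{-1}(V) = {E, F, H, I} ∉ τ ✗.
  V = {[G], [I]}: π^{-1}(V) = {G, I} ∉ τ ✗.
  V = {[E], [G], [I]}: π^{-1}(V) = {E, G, I} ∉ τ ✗.
  V = {[F=H], [G], [I]}: π^{-1}(V) = {F, G, H, I} ∉ τ ✗.
  V = {[E], [F=H], [G], [I]}: π^{-1}(V) = {E, F, G, H, I} ∈ τ ✓.
Open sets in the quotient: τ_Q = {{}, {[I]}, {[E], [F=H], [G], [I]}} (3 elements).


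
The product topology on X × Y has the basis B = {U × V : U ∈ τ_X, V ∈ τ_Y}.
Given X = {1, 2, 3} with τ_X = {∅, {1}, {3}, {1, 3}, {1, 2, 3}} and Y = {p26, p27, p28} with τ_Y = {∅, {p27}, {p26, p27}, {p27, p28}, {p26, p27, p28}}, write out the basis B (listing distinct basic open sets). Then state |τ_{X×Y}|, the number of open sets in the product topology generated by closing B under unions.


Basis B = {∅ × ∅, {1} × {p27}, {3} × {p27}, {1} × {p26, p27}, {1} × {p27, p28}, {1, 3} × {p27}, {3} × {p26, p27}, {3} × {p27, p28}, {1} × {p26, p27, p28}, {1, 2, 3} × {p27}, {3} × {p26, p27, p28}, {1, 3} × {p26, p27}, {1, 3} × {p27, p28}, {1, 3} × {p26, p27, p28}, {1, 2, 3} × {p26, p27}, {1, 2, 3} × {p27, p28}, {1, 2, 3} × {p26, p27, p28}}; |τ_{X×Y}| = 50.

Enumerate products U × V with U ∈ τ_X, V ∈ τ_Y (deduplicated):
  ∅ × ∅ = {} (∅)
  {1} × {p27} = {(1,p27)}
  {3} × {p27} = {(3,p27)}
  {1} × {p26, p27} = {(1,p26), (1,p27)}
  {1} × {p27, p28} = {(1,p27), (1,p28)}
  {1, 3} × {p27} = {(1,p27), (3,p27)}
  {3} × {p26, p27} = {(3,p26), (3,p27)}
  {3} × {p27, p28} = {(3,p27), (3,p28)}
  {1} × {p26, p27, p28} = {(1,p26), (1,p27), (1,p28)}
  {1, 2, 3} × {p27} = {(1,p27), (2,p27), (3,p27)}
  {3} × {p26, p27, p28} = {(3,p26), (3,p27), (3,p28)}
  {1, 3} × {p26, p27} = {(1,p26), (1,p27), (3,p26), (3,p27)}
  {1, 3} × {p27, p28} = {(1,p27), (1,p28), (3,p27), (3,p28)}
  {1, 3} × {p26, p27, p28} = {(1,p26), (1,p27), (1,p28), (3,p26), (3,p27), (3,p28)}
  {1, 2, 3} × {p26, p27} = {(1,p26), (1,p27), (2,p26), (2,p27), (3,p26), (3,p27)}
  {1, 2, 3} × {p27, p28} = {(1,p27), (1,p28), (2,p27), (2,p28), (3,p27), (3,p28)}
  {1, 2, 3} × {p26, p27, p28} = {(1,p26), (1,p27), (1,p28), (2,p26), (2,p27), (2,p28), (3,p26), (3,p27), (3,p28)}
These 17 distinct sets form the basis B.
Close under arbitrary unions to get τ_{X×Y}; counting gives |τ_{X×Y}| = 50.


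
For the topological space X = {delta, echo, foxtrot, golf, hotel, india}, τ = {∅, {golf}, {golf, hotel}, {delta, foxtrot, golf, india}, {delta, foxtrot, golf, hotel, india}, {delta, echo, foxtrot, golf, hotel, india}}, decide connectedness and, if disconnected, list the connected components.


(X, τ) is connected.

Find clopen sets (U ∈ τ with X ∖ U ∈ τ):
  U = ∅, X ∖ U = {delta, echo, foxtrot, golf, hotel, india} — both open, so U is clopen.
  U = {delta, echo, foxtrot, golf, hotel, india}, X ∖ U = ∅ — both open, so U is clopen.
Only trivial clopens (∅ and X) exist, so (X, τ) is connected.
Compute connected components by grouping points that agree on all clopens:
  component: {delta, echo, foxtrot, golf, hotel, india}


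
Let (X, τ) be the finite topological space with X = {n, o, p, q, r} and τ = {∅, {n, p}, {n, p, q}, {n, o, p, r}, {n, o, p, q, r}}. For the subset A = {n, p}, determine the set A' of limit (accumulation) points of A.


A' = {n, o, p, q, r}

For each x ∈ X, list the open sets U ∈ τ with x ∈ U, then check whether U ∩ (A ∖ {x}) ≠ ∅ for every such U.
  x = n: opens ∋ x are {n, p}, {n, p, q}, {n, o, p, r}, {n, o, p, q, r}; each meets A ∖ {n}, so x IS a limit point.
  x = o: opens ∋ x are {n, o, p, r}, {n, o, p, q, r}; each meets A ∖ {o}, so x IS a limit point.
  x = p: opens ∋ x are {n, p}, {n, p, q}, {n, o, p, r}, {n, o, p, q, r}; each meets A ∖ {p}, so x IS a limit point.
  x = q: opens ∋ x are {n, p, q}, {n, o, p, q, r}; each meets A ∖ {q}, so x IS a limit point.
  x = r: opens ∋ x are {n, o, p, r}, {n, o, p, q, r}; each meets A ∖ {r}, so x IS a limit point.
Collecting: A' = {n, o, p, q, r}.


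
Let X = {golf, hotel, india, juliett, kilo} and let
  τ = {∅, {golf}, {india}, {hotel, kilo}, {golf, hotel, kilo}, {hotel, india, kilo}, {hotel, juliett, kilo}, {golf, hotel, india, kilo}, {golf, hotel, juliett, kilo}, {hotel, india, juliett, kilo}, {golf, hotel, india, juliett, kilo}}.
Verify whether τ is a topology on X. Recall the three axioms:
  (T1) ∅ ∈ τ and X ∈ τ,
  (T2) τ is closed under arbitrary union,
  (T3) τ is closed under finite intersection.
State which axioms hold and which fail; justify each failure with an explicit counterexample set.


τ is NOT a topology on X.

Axiom (T1): ∅ ∈ τ? Yes; X ∈ τ? Yes.
Axiom (T2/T3): check pairwise unions and intersections of members of τ.
Counterexample for (T2): {golf} ∪ {india} = {golf, india} ∉ τ. Therefore τ is NOT a topology.


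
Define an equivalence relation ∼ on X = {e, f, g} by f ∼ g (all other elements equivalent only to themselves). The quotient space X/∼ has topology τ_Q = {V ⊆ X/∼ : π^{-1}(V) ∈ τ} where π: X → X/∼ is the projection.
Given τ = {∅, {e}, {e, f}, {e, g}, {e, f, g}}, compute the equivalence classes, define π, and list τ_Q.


X/∼ = {[e], [f=g]}; |τ_Q| = 3.

Equivalence classes: [e], [f=g].
Quotient map π: X → X/∼ sends e ↦ [e], f ↦ [f=g], g ↦ [f=g].
For each subset V ⊆ X/∼, compute π^{-1}(V) ⊆ X and check whether π^{-1}(V) ∈ τ. V is open in τ_Q iff π^{-1}(V) ∈ τ.
  V = {}: π^{-1}(V) = ∅ ∈ τ ✓.
  V = {[e]}: π^{-1}(V) = {e} ∈ τ ✓.
  V = {[f=g]}: π^{-1}(V) = {f, g} ∉ τ ✗.
  V = {[e], [f=g]}: π^{-1}(V) = {e, f, g} ∈ τ ✓.
Open sets in the quotient: τ_Q = {{}, {[e]}, {[e], [f=g]}} (3 elements).


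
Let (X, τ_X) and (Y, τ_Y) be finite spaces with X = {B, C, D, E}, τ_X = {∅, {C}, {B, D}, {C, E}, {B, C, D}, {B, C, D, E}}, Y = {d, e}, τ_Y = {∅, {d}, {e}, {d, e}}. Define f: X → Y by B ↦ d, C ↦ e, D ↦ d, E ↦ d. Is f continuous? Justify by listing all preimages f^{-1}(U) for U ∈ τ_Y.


f is NOT continuous.

Compute f^{-1}(U) for each U ∈ τ_Y:
  U = ∅: f^{-1}(U) = ∅ ∈ τ_X ✓.
  U = {d}: f^{-1}(U) = {B, D, E} ∉ τ_X ✗.
  U = {e}: f^{-1}(U) = {C} ∈ τ_X ✓.
  U = {d, e}: f^{-1}(U) = {B, C, D, E} ∈ τ_X ✓.
Found U = {d} with f^{-1}(U) = {B, D, E} not in τ_X. Therefore f is NOT continuous.


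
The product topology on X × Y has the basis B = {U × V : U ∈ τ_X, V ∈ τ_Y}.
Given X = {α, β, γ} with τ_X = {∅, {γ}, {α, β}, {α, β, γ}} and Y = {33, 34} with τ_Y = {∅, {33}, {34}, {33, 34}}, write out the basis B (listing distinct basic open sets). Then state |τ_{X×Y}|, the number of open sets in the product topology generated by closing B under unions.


Basis B = {∅ × ∅, {γ} × {33}, {γ} × {34}, {α, β} × {33}, {α, β} × {34}, {γ} × {33, 34}, {α, β, γ} × {33}, {α, β, γ} × {34}, {α, β} × {33, 34}, {α, β, γ} × {33, 34}}; |τ_{X×Y}| = 16.

Enumerate products U × V with U ∈ τ_X, V ∈ τ_Y (deduplicated):
  ∅ × ∅ = {} (∅)
  {γ} × {33} = {(γ,33)}
  {γ} × {34} = {(γ,34)}
  {α, β} × {33} = {(α,33), (β,33)}
  {α, β} × {34} = {(α,34), (β,34)}
  {γ} × {33, 34} = {(γ,33), (γ,34)}
  {α, β, γ} × {33} = {(α,33), (β,33), (γ,33)}
  {α, β, γ} × {34} = {(α,34), (β,34), (γ,34)}
  {α, β} × {33, 34} = {(α,33), (α,34), (β,33), (β,34)}
  {α, β, γ} × {33, 34} = {(α,33), (α,34), (β,33), (β,34), (γ,33), (γ,34)}
These 10 distinct sets form the basis B.
Close under arbitrary unions to get τ_{X×Y}; counting gives |τ_{X×Y}| = 16.


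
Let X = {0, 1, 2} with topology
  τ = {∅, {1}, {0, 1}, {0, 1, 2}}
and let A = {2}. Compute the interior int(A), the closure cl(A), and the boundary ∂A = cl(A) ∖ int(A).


int(A) = ∅, cl(A) = {2}, ∂A = {2}.

Closed sets in (X, τ) are complements of opens:
  closed(X, τ) = {∅, {2}, {0, 2}, {0, 1, 2}}.
int(A) = ⋃ {U ∈ τ : U ⊆ A}. Opens contained in A: ∅.
Taking the union of these: int(A) = ∅.
cl(A) = ⋂ {C closed : A ⊆ C}. Closed sets containing A: {2}, {0, 2}, {0, 1, 2}.
Intersecting these: cl(A) = {2}.
∂A = cl(A) ∖ int(A) = {2} ∖ ∅ = {2}.


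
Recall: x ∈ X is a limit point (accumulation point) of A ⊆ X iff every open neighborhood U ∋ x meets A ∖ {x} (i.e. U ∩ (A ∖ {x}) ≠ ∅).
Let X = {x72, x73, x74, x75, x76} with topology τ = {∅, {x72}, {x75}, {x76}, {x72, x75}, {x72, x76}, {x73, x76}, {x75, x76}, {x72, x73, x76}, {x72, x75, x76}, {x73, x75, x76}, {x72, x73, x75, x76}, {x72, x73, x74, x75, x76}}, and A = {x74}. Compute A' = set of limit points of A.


A' = ∅

For each x ∈ X, list the open sets U ∈ τ with x ∈ U, then check whether U ∩ (A ∖ {x}) ≠ ∅ for every such U.
  x = x72: open {x72} ∋ x has {x72} ∩ (A ∖ {x72}) = ∅, so x is NOT a limit point.
  x = x73: open {x73, x76} ∋ x has {x73, x76} ∩ (A ∖ {x73}) = ∅, so x is NOT a limit point.
  x = x74: open {x72, x73, x74, x75, x76} ∋ x has {x72, x73, x74, x75, x76} ∩ (A ∖ {x74}) = ∅, so x is NOT a limit point.
  x = x75: open {x75} ∋ x has {x75} ∩ (A ∖ {x75}) = ∅, so x is NOT a limit point.
  x = x76: open {x76} ∋ x has {x76} ∩ (A ∖ {x76}) = ∅, so x is NOT a limit point.
Collecting: A' = ∅.


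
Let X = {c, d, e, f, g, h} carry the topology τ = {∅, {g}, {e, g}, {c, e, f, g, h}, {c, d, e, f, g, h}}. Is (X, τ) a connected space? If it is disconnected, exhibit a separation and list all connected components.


(X, τ) is connected.

Find clopen sets (U ∈ τ with X ∖ U ∈ τ):
  U = ∅, X ∖ U = {c, d, e, f, g, h} — both open, so U is clopen.
  U = {c, d, e, f, g, h}, X ∖ U = ∅ — both open, so U is clopen.
Only trivial clopens (∅ and X) exist, so (X, τ) is connected.
Compute connected components by grouping points that agree on all clopens:
  component: {c, d, e, f, g, h}


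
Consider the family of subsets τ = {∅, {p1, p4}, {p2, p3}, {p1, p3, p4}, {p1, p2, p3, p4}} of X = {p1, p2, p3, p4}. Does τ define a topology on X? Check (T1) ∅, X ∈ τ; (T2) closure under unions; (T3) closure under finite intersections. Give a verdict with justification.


τ is NOT a topology on X.

Axiom (T1): ∅ ∈ τ? Yes; X ∈ τ? Yes.
Axiom (T2/T3): check pairwise unions and intersections of members of τ.
Counterexample for (T3): {p2, p3} ∩ {p1, p3, p4} = {p3} ∉ τ. Therefore τ is NOT a topology.


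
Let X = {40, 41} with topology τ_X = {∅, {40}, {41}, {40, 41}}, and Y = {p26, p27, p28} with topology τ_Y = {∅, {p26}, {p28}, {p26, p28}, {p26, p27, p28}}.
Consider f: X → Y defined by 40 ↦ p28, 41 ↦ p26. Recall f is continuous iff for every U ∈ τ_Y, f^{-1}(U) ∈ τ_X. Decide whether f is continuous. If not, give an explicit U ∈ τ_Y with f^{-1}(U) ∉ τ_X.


f IS continuous.

Compute f^{-1}(U) for each U ∈ τ_Y:
  U = ∅: f^{-1}(U) = ∅ ∈ τ_X ✓.
  U = {p26}: f^{-1}(U) = {41} ∈ τ_X ✓.
  U = {p28}: f^{-1}(U) = {40} ∈ τ_X ✓.
  U = {p26, p28}: f^{-1}(U) = {40, 41} ∈ τ_X ✓.
  U = {p26, p27, p28}: f^{-1}(U) = {40, 41} ∈ τ_X ✓.
Every preimage lies in τ_X, so f IS continuous.


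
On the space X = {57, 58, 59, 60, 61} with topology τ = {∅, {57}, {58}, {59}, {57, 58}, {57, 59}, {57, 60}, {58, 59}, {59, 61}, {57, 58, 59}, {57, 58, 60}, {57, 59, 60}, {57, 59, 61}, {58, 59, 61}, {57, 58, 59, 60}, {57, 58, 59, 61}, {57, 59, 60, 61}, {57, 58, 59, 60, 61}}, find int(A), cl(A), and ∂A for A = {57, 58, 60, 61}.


int(A) = {57, 58, 60}, cl(A) = {57, 58, 60, 61}, ∂A = {61}.

Closed sets in (X, τ) are complements of opens:
  closed(X, τ) = {∅, {58}, {60}, {61}, {57, 60}, {58, 60}, {58, 61}, {59, 61}, {60, 61}, {57, 58, 60}, {57, 60, 61}, {58, 59, 61}, {58, 60, 61}, {59, 60, 61}, {57, 58, 60, 61}, {57, 59, 60, 61}, {58, 59, 60, 61}, {57, 58, 59, 60, 61}}.
int(A) = ⋃ {U ∈ τ : U ⊆ A}. Opens contained in A: ∅, {57}, {58}, {57, 58}, {57, 60}, {57, 58, 60}.
Taking the union of these: int(A) = {57, 58, 60}.
cl(A) = ⋂ {C closed : A ⊆ C}. Closed sets containing A: {57, 58, 60, 61}, {57, 58, 59, 60, 61}.
Intersecting these: cl(A) = {57, 58, 60, 61}.
∂A = cl(A) ∖ int(A) = {57, 58, 60, 61} ∖ {57, 58, 60} = {61}.


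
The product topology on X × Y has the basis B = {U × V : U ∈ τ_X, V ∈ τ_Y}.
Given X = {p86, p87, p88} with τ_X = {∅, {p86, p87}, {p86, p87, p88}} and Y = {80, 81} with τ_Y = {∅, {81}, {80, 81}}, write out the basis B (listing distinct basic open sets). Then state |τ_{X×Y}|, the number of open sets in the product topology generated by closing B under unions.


Basis B = {∅ × ∅, {p86, p87} × {81}, {p86, p87, p88} × {81}, {p86, p87} × {80, 81}, {p86, p87, p88} × {80, 81}}; |τ_{X×Y}| = 6.

Enumerate products U × V with U ∈ τ_X, V ∈ τ_Y (deduplicated):
  ∅ × ∅ = {} (∅)
  {p86, p87} × {81} = {(p86,81), (p87,81)}
  {p86, p87, p88} × {81} = {(p86,81), (p87,81), (p88,81)}
  {p86, p87} × {80, 81} = {(p86,80), (p86,81), (p87,80), (p87,81)}
  {p86, p87, p88} × {80, 81} = {(p86,80), (p86,81), (p87,80), (p87,81), (p88,80), (p88,81)}
These 5 distinct sets form the basis B.
Close under arbitrary unions to get τ_{X×Y}; counting gives |τ_{X×Y}| = 6.


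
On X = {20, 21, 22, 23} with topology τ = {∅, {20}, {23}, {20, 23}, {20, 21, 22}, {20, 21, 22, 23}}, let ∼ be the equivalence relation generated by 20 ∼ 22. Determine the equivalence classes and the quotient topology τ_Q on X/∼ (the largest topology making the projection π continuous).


X/∼ = {[20=22], [21], [23]}; |τ_Q| = 4.

Equivalence classes: [20=22], [21], [23].
Quotient map π: X → X/∼ sends 20 ↦ [20=22], 21 ↦ [21], 22 ↦ [20=22], 23 ↦ [23].
For each subset V ⊆ X/∼, compute π^{-1}(V) ⊆ X and check whether π^{-1}(V) ∈ τ. V is open in τ_Q iff π^{-1}(V) ∈ τ.
  V = {}: π^{-1}(V) = ∅ ∈ τ ✓.
  V = {[20=22]}: π^{-1}(V) = {20, 22} ∉ τ ✗.
  V = {[21]}: π^{-1}(V) = {21} ∉ τ ✗.
  V = {[20=22], [21]}: π^{-1}(V) = {20, 21, 22} ∈ τ ✓.
  V = {[23]}: π^{-1}(V) = {23} ∈ τ ✓.
  V = {[20=22], [23]}: π^{-1}(V) = {20, 22, 23} ∉ τ ✗.
  V = {[21], [23]}: π^{-1}(V) = {21, 23} ∉ τ ✗.
  V = {[20=22], [21], [23]}: π^{-1}(V) = {20, 21, 22, 23} ∈ τ ✓.
Open sets in the quotient: τ_Q = {{}, {[20=22], [21]}, {[23]}, {[20=22], [21], [23]}} (4 elements).


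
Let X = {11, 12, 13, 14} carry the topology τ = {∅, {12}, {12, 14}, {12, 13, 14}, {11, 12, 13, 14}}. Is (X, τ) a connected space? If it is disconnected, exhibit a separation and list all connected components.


(X, τ) is connected.

Find clopen sets (U ∈ τ with X ∖ U ∈ τ):
  U = ∅, X ∖ U = {11, 12, 13, 14} — both open, so U is clopen.
  U = {11, 12, 13, 14}, X ∖ U = ∅ — both open, so U is clopen.
Only trivial clopens (∅ and X) exist, so (X, τ) is connected.
Compute connected components by grouping points that agree on all clopens:
  component: {11, 12, 13, 14}


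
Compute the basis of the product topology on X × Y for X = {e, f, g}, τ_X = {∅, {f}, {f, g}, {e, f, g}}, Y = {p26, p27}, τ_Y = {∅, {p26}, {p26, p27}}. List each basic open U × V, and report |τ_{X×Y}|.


Basis B = {∅ × ∅, {f} × {p26}, {f} × {p26, p27}, {f, g} × {p26}, {e, f, g} × {p26}, {f, g} × {p26, p27}, {e, f, g} × {p26, p27}}; |τ_{X×Y}| = 10.

Enumerate products U × V with U ∈ τ_X, V ∈ τ_Y (deduplicated):
  ∅ × ∅ = {} (∅)
  {f} × {p26} = {(f,p26)}
  {f} × {p26, p27} = {(f,p26), (f,p27)}
  {f, g} × {p26} = {(f,p26), (g,p26)}
  {e, f, g} × {p26} = {(e,p26), (f,p26), (g,p26)}
  {f, g} × {p26, p27} = {(f,p26), (f,p27), (g,p26), (g,p27)}
  {e, f, g} × {p26, p27} = {(e,p26), (e,p27), (f,p26), (f,p27), (g,p26), (g,p27)}
These 7 distinct sets form the basis B.
Close under arbitrary unions to get τ_{X×Y}; counting gives |τ_{X×Y}| = 10.


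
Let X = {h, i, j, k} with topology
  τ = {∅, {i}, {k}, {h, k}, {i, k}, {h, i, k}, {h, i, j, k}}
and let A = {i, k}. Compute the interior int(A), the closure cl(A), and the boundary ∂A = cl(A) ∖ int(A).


int(A) = {i, k}, cl(A) = {h, i, j, k}, ∂A = {h, j}.

Closed sets in (X, τ) are complements of opens:
  closed(X, τ) = {∅, {j}, {h, j}, {i, j}, {h, i, j}, {h, j, k}, {h, i, j, k}}.
int(A) = ⋃ {U ∈ τ : U ⊆ A}. Opens contained in A: ∅, {i}, {k}, {i, k}.
Taking the union of these: int(A) = {i, k}.
cl(A) = ⋂ {C closed : A ⊆ C}. Closed sets containing A: {h, i, j, k}.
Intersecting these: cl(A) = {h, i, j, k}.
∂A = cl(A) ∖ int(A) = {h, i, j, k} ∖ {i, k} = {h, j}.


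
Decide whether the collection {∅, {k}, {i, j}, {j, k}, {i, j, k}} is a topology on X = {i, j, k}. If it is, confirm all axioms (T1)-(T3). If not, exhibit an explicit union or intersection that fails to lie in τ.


τ is NOT a topology on X.

Axiom (T1): ∅ ∈ τ? Yes; X ∈ τ? Yes.
Axiom (T2/T3): check pairwise unions and intersections of members of τ.
Counterexample for (T3): {i, j} ∩ {j, k} = {j} ∉ τ. Therefore τ is NOT a topology.


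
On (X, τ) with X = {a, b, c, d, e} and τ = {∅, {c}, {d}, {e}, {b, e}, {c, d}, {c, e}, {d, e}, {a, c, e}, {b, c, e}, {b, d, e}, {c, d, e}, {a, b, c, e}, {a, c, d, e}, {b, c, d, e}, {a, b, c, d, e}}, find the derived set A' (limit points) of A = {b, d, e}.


A' = {a, b}

For each x ∈ X, list the open sets U ∈ τ with x ∈ U, then check whether U ∩ (A ∖ {x}) ≠ ∅ for every such U.
  x = a: opens ∋ x are {a, c, e}, {a, b, c, e}, {a, c, d, e}, {a, b, c, d, e}; each meets A ∖ {a}, so x IS a limit point.
  x = b: opens ∋ x are {b, e}, {b, c, e}, {b, d, e}, {a, b, c, e}, {b, c, d, e}, {a, b, c, d, e}; each meets A ∖ {b}, so x IS a limit point.
  x = c: open {c} ∋ x has {c} ∩ (A ∖ {c}) = ∅, so x is NOT a limit point.
  x = d: open {d} ∋ x has {d} ∩ (A ∖ {d}) = ∅, so x is NOT a limit point.
  x = e: open {e} ∋ x has {e} ∩ (A ∖ {e}) = ∅, so x is NOT a limit point.
Collecting: A' = {a, b}.


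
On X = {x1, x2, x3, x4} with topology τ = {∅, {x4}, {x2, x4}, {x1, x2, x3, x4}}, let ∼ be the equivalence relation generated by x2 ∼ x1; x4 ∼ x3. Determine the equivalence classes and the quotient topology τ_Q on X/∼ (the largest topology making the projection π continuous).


X/∼ = {[x1=x2], [x3=x4]}; |τ_Q| = 2.

Equivalence classes: [x1=x2], [x3=x4].
Quotient map π: X → X/∼ sends x1 ↦ [x1=x2], x2 ↦ [x1=x2], x3 ↦ [x3=x4], x4 ↦ [x3=x4].
For each subset V ⊆ X/∼, compute π^{-1}(V) ⊆ X and check whether π^{-1}(V) ∈ τ. V is open in τ_Q iff π^{-1}(V) ∈ τ.
  V = {}: π^{-1}(V) = ∅ ∈ τ ✓.
  V = {[x1=x2]}: π^{-1}(V) = {x1, x2} ∉ τ ✗.
  V = {[x3=x4]}: π^{-1}(V) = {x3, x4} ∉ τ ✗.
  V = {[x1=x2], [x3=x4]}: π^{-1}(V) = {x1, x2, x3, x4} ∈ τ ✓.
Open sets in the quotient: τ_Q = {{}, {[x1=x2], [x3=x4]}} (2 elements).


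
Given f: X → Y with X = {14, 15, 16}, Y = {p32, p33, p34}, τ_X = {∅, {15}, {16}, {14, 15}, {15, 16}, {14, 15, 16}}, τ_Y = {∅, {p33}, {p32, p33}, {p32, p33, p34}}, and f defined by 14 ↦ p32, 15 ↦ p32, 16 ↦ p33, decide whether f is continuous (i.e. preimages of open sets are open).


f IS continuous.

Compute f^{-1}(U) for each U ∈ τ_Y:
  U = ∅: f^{-1}(U) = ∅ ∈ τ_X ✓.
  U = {p33}: f^{-1}(U) = {16} ∈ τ_X ✓.
  U = {p32, p33}: f^{-1}(U) = {14, 15, 16} ∈ τ_X ✓.
  U = {p32, p33, p34}: f^{-1}(U) = {14, 15, 16} ∈ τ_X ✓.
Every preimage lies in τ_X, so f IS continuous.


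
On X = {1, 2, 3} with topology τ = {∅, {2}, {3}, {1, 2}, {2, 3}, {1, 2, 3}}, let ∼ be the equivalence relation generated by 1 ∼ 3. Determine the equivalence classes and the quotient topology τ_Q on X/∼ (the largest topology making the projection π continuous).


X/∼ = {[1=3], [2]}; |τ_Q| = 3.

Equivalence classes: [1=3], [2].
Quotient map π: X → X/∼ sends 1 ↦ [1=3], 2 ↦ [2], 3 ↦ [1=3].
For each subset V ⊆ X/∼, compute π^{-1}(V) ⊆ X and check whether π^{-1}(V) ∈ τ. V is open in τ_Q iff π^{-1}(V) ∈ τ.
  V = {}: π^{-1}(V) = ∅ ∈ τ ✓.
  V = {[1=3]}: π^{-1}(V) = {1, 3} ∉ τ ✗.
  V = {[2]}: π^{-1}(V) = {2} ∈ τ ✓.
  V = {[1=3], [2]}: π^{-1}(V) = {1, 2, 3} ∈ τ ✓.
Open sets in the quotient: τ_Q = {{}, {[2]}, {[1=3], [2]}} (3 elements).


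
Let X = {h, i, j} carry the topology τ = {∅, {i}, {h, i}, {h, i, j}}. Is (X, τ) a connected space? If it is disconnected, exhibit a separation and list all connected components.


(X, τ) is connected.

Find clopen sets (U ∈ τ with X ∖ U ∈ τ):
  U = ∅, X ∖ U = {h, i, j} — both open, so U is clopen.
  U = {h, i, j}, X ∖ U = ∅ — both open, so U is clopen.
Only trivial clopens (∅ and X) exist, so (X, τ) is connected.
Compute connected components by grouping points that agree on all clopens:
  component: {h, i, j}


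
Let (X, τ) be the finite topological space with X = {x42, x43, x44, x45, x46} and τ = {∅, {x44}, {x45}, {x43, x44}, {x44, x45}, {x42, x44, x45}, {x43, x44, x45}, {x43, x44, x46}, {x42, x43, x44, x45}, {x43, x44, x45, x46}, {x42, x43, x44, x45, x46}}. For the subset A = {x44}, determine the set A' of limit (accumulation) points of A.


A' = {x42, x43, x46}

For each x ∈ X, list the open sets U ∈ τ with x ∈ U, then check whether U ∩ (A ∖ {x}) ≠ ∅ for every such U.
  x = x42: opens ∋ x are {x42, x44, x45}, {x42, x43, x44, x45}, {x42, x43, x44, x45, x46}; each meets A ∖ {x42}, so x IS a limit point.
  x = x43: opens ∋ x are {x43, x44}, {x43, x44, x45}, {x43, x44, x46}, {x42, x43, x44, x45}, {x43, x44, x45, x46}, {x42, x43, x44, x45, x46}; each meets A ∖ {x43}, so x IS a limit point.
  x = x44: open {x44} ∋ x has {x44} ∩ (A ∖ {x44}) = ∅, so x is NOT a limit point.
  x = x45: open {x45} ∋ x has {x45} ∩ (A ∖ {x45}) = ∅, so x is NOT a limit point.
  x = x46: opens ∋ x are {x43, x44, x46}, {x43, x44, x45, x46}, {x42, x43, x44, x45, x46}; each meets A ∖ {x46}, so x IS a limit point.
Collecting: A' = {x42, x43, x46}.


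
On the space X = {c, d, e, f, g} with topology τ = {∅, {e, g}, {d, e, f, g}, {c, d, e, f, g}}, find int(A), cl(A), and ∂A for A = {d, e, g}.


int(A) = {e, g}, cl(A) = {c, d, e, f, g}, ∂A = {c, d, f}.

Closed sets in (X, τ) are complements of opens:
  closed(X, τ) = {∅, {c}, {c, d, f}, {c, d, e, f, g}}.
int(A) = ⋃ {U ∈ τ : U ⊆ A}. Opens contained in A: ∅, {e, g}.
Taking the union of these: int(A) = {e, g}.
cl(A) = ⋂ {C closed : A ⊆ C}. Closed sets containing A: {c, d, e, f, g}.
Intersecting these: cl(A) = {c, d, e, f, g}.
∂A = cl(A) ∖ int(A) = {c, d, e, f, g} ∖ {e, g} = {c, d, f}.


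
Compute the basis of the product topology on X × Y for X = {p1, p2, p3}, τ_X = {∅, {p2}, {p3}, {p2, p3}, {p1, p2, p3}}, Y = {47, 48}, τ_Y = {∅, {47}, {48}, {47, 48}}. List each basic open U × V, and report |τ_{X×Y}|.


Basis B = {∅ × ∅, {p2} × {47}, {p2} × {48}, {p3} × {47}, {p3} × {48}, {p2} × {47, 48}, {p2, p3} × {47}, {p2, p3} × {48}, {p3} × {47, 48}, {p1, p2, p3} × {47}, {p1, p2, p3} × {48}, {p2, p3} × {47, 48}, {p1, p2, p3} × {47, 48}}; |τ_{X×Y}| = 25.

Enumerate products U × V with U ∈ τ_X, V ∈ τ_Y (deduplicated):
  ∅ × ∅ = {} (∅)
  {p2} × {47} = {(p2,47)}
  {p2} × {48} = {(p2,48)}
  {p3} × {47} = {(p3,47)}
  {p3} × {48} = {(p3,48)}
  {p2} × {47, 48} = {(p2,47), (p2,48)}
  {p2, p3} × {47} = {(p2,47), (p3,47)}
  {p2, p3} × {48} = {(p2,48), (p3,48)}
  {p3} × {47, 48} = {(p3,47), (p3,48)}
  {p1, p2, p3} × {47} = {(p1,47), (p2,47), (p3,47)}
  {p1, p2, p3} × {48} = {(p1,48), (p2,48), (p3,48)}
  {p2, p3} × {47, 48} = {(p2,47), (p2,48), (p3,47), (p3,48)}
  {p1, p2, p3} × {47, 48} = {(p1,47), (p1,48), (p2,47), (p2,48), (p3,47), (p3,48)}
These 13 distinct sets form the basis B.
Close under arbitrary unions to get τ_{X×Y}; counting gives |τ_{X×Y}| = 25.


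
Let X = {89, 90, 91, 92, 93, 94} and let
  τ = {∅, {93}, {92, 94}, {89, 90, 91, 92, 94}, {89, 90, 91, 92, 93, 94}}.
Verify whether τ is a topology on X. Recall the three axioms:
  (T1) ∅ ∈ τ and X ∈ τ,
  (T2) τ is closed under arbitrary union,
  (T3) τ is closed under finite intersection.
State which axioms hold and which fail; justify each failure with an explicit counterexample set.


τ is NOT a topology on X.

Axiom (T1): ∅ ∈ τ? Yes; X ∈ τ? Yes.
Axiom (T2/T3): check pairwise unions and intersections of members of τ.
Counterexample for (T2): {93} ∪ {92, 94} = {92, 93, 94} ∉ τ. Therefore τ is NOT a topology.


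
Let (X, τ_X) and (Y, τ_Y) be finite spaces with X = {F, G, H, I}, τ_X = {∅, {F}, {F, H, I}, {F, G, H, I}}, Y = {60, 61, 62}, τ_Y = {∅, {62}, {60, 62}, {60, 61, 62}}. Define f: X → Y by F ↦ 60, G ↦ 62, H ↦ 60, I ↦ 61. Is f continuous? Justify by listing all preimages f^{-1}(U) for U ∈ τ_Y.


f is NOT continuous.

Compute f^{-1}(U) for each U ∈ τ_Y:
  U = ∅: f^{-1}(U) = ∅ ∈ τ_X ✓.
  U = {62}: f^{-1}(U) = {G} ∉ τ_X ✗.
  U = {60, 62}: f^{-1}(U) = {F, G, H} ∉ τ_X ✗.
  U = {60, 61, 62}: f^{-1}(U) = {F, G, H, I} ∈ τ_X ✓.
Found U = {62} with f^{-1}(U) = {G} not in τ_X. Therefore f is NOT continuous.


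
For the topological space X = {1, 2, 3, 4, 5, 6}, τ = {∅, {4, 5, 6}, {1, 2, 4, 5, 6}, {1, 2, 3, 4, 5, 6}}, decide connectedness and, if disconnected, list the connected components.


(X, τ) is connected.

Find clopen sets (U ∈ τ with X ∖ U ∈ τ):
  U = ∅, X ∖ U = {1, 2, 3, 4, 5, 6} — both open, so U is clopen.
  U = {1, 2, 3, 4, 5, 6}, X ∖ U = ∅ — both open, so U is clopen.
Only trivial clopens (∅ and X) exist, so (X, τ) is connected.
Compute connected components by grouping points that agree on all clopens:
  component: {1, 2, 3, 4, 5, 6}


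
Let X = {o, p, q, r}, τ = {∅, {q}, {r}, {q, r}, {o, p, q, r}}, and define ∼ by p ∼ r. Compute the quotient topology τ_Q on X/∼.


X/∼ = {[o], [p=r], [q]}; |τ_Q| = 3.

Equivalence classes: [o], [p=r], [q].
Quotient map π: X → X/∼ sends o ↦ [o], p ↦ [p=r], q ↦ [q], r ↦ [p=r].
For each subset V ⊆ X/∼, compute π^{-1}(V) ⊆ X and check whether π^{-1}(V) ∈ τ. V is open in τ_Q iff π^{-1}(V) ∈ τ.
  V = {}: π^{-1}(V) = ∅ ∈ τ ✓.
  V = {[o]}: π^{-1}(V) = {o} ∉ τ ✗.
  V = {[p=r]}: π^{-1}(V) = {p, r} ∉ τ ✗.
  V = {[o], [p=r]}: π^{-1}(V) = {o, p, r} ∉ τ ✗.
  V = {[q]}: π^{-1}(V) = {q} ∈ τ ✓.
  V = {[o], [q]}: π^{-1}(V) = {o, q} ∉ τ ✗.
  V = {[p=r], [q]}: π^{-1}(V) = {p, q, r} ∉ τ ✗.
  V = {[o], [p=r], [q]}: π^{-1}(V) = {o, p, q, r} ∈ τ ✓.
Open sets in the quotient: τ_Q = {{}, {[q]}, {[o], [p=r], [q]}} (3 elements).


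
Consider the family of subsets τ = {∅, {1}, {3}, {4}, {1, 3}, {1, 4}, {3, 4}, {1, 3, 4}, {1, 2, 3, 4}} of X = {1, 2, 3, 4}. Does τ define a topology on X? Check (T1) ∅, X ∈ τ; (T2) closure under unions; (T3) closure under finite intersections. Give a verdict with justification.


τ IS a topology on X.

Axiom (T1): ∅ ∈ τ? Yes; X ∈ τ? Yes.
Axiom (T2/T3): check pairwise unions and intersections of members of τ.
All pairwise intersections and unions checked — each lies in τ. Therefore τ satisfies (T1), (T2), (T3): it IS a topology on X.


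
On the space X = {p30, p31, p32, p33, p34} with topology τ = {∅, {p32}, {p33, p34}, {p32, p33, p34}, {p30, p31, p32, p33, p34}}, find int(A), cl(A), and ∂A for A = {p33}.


int(A) = ∅, cl(A) = {p30, p31, p33, p34}, ∂A = {p30, p31, p33, p34}.

Closed sets in (X, τ) are complements of opens:
  closed(X, τ) = {∅, {p30, p31}, {p30, p31, p32}, {p30, p31, p33, p34}, {p30, p31, p32, p33, p34}}.
int(A) = ⋃ {U ∈ τ : U ⊆ A}. Opens contained in A: ∅.
Taking the union of these: int(A) = ∅.
cl(A) = ⋂ {C closed : A ⊆ C}. Closed sets containing A: {p30, p31, p33, p34}, {p30, p31, p32, p33, p34}.
Intersecting these: cl(A) = {p30, p31, p33, p34}.
∂A = cl(A) ∖ int(A) = {p30, p31, p33, p34} ∖ ∅ = {p30, p31, p33, p34}.


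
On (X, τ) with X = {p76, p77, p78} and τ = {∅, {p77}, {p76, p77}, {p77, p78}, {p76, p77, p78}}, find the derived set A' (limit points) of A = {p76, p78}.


A' = ∅

For each x ∈ X, list the open sets U ∈ τ with x ∈ U, then check whether U ∩ (A ∖ {x}) ≠ ∅ for every such U.
  x = p76: open {p76, p77} ∋ x has {p76, p77} ∩ (A ∖ {p76}) = ∅, so x is NOT a limit point.
  x = p77: open {p77} ∋ x has {p77} ∩ (A ∖ {p77}) = ∅, so x is NOT a limit point.
  x = p78: open {p77, p78} ∋ x has {p77, p78} ∩ (A ∖ {p78}) = ∅, so x is NOT a limit point.
Collecting: A' = ∅.


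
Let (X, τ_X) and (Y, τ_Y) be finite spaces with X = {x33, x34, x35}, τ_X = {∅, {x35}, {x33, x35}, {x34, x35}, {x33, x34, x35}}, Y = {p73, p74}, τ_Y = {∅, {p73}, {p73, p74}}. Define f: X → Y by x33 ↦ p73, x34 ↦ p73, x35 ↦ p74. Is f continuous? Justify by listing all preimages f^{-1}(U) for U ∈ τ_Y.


f is NOT continuous.

Compute f^{-1}(U) for each U ∈ τ_Y:
  U = ∅: f^{-1}(U) = ∅ ∈ τ_X ✓.
  U = {p73}: f^{-1}(U) = {x33, x34} ∉ τ_X ✗.
  U = {p73, p74}: f^{-1}(U) = {x33, x34, x35} ∈ τ_X ✓.
Found U = {p73} with f^{-1}(U) = {x33, x34} not in τ_X. Therefore f is NOT continuous.


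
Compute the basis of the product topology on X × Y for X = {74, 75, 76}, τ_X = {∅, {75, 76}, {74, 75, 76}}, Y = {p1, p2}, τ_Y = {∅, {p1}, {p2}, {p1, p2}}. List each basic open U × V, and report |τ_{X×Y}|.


Basis B = {∅ × ∅, {75, 76} × {p1}, {75, 76} × {p2}, {74, 75, 76} × {p1}, {74, 75, 76} × {p2}, {75, 76} × {p1, p2}, {74, 75, 76} × {p1, p2}}; |τ_{X×Y}| = 9.

Enumerate products U × V with U ∈ τ_X, V ∈ τ_Y (deduplicated):
  ∅ × ∅ = {} (∅)
  {75, 76} × {p1} = {(75,p1), (76,p1)}
  {75, 76} × {p2} = {(75,p2), (76,p2)}
  {74, 75, 76} × {p1} = {(74,p1), (75,p1), (76,p1)}
  {74, 75, 76} × {p2} = {(74,p2), (75,p2), (76,p2)}
  {75, 76} × {p1, p2} = {(75,p1), (75,p2), (76,p1), (76,p2)}
  {74, 75, 76} × {p1, p2} = {(74,p1), (74,p2), (75,p1), (75,p2), (76,p1), (76,p2)}
These 7 distinct sets form the basis B.
Close under arbitrary unions to get τ_{X×Y}; counting gives |τ_{X×Y}| = 9.


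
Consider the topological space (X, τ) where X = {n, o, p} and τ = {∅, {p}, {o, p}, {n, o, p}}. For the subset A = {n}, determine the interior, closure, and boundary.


int(A) = ∅, cl(A) = {n}, ∂A = {n}.

Closed sets in (X, τ) are complements of opens:
  closed(X, τ) = {∅, {n}, {n, o}, {n, o, p}}.
int(A) = ⋃ {U ∈ τ : U ⊆ A}. Opens contained in A: ∅.
Taking the union of these: int(A) = ∅.
cl(A) = ⋂ {C closed : A ⊆ C}. Closed sets containing A: {n}, {n, o}, {n, o, p}.
Intersecting these: cl(A) = {n}.
∂A = cl(A) ∖ int(A) = {n} ∖ ∅ = {n}.


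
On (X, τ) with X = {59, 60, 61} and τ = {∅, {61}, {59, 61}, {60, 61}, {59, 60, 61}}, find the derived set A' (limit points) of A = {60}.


A' = ∅

For each x ∈ X, list the open sets U ∈ τ with x ∈ U, then check whether U ∩ (A ∖ {x}) ≠ ∅ for every such U.
  x = 59: open {59, 61} ∋ x has {59, 61} ∩ (A ∖ {59}) = ∅, so x is NOT a limit point.
  x = 60: open {60, 61} ∋ x has {60, 61} ∩ (A ∖ {60}) = ∅, so x is NOT a limit point.
  x = 61: open {61} ∋ x has {61} ∩ (A ∖ {61}) = ∅, so x is NOT a limit point.
Collecting: A' = ∅.


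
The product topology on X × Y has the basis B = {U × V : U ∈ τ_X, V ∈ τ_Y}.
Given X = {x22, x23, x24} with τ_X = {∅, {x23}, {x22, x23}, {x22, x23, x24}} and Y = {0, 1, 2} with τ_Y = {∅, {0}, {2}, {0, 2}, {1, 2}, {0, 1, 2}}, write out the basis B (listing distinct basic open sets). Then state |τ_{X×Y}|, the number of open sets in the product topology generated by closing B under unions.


Basis B = {∅ × ∅, {x23} × {0}, {x23} × {2}, {x22, x23} × {0}, {x22, x23} × {2}, {x23} × {0, 2}, {x23} × {1, 2}, {x22, x23, x24} × {0}, {x22, x23, x24} × {2}, {x23} × {0, 1, 2}, {x22, x23} × {0, 2}, {x22, x23} × {1, 2}, {x22, x23} × {0, 1, 2}, {x22, x23, x24} × {0, 2}, {x22, x23, x24} × {1, 2}, {x22, x23, x24} × {0, 1, 2}}; |τ_{X×Y}| = 40.

Enumerate products U × V with U ∈ τ_X, V ∈ τ_Y (deduplicated):
  ∅ × ∅ = {} (∅)
  {x23} × {0} = {(x23,0)}
  {x23} × {2} = {(x23,2)}
  {x22, x23} × {0} = {(x22,0), (x23,0)}
  {x22, x23} × {2} = {(x22,2), (x23,2)}
  {x23} × {0, 2} = {(x23,0), (x23,2)}
  {x23} × {1, 2} = {(x23,1), (x23,2)}
  {x22, x23, x24} × {0} = {(x22,0), (x23,0), (x24,0)}
  {x22, x23, x24} × {2} = {(x22,2), (x23,2), (x24,2)}
  {x23} × {0, 1, 2} = {(x23,0), (x23,1), (x23,2)}
  {x22, x23} × {0, 2} = {(x22,0), (x22,2), (x23,0), (x23,2)}
  {x22, x23} × {1, 2} = {(x22,1), (x22,2), (x23,1), (x23,2)}
  {x22, x23} × {0, 1, 2} = {(x22,0), (x22,1), (x22,2), (x23,0), (x23,1), (x23,2)}
  {x22, x23, x24} × {0, 2} = {(x22,0), (x22,2), (x23,0), (x23,2), (x24,0), (x24,2)}
  {x22, x23, x24} × {1, 2} = {(x22,1), (x22,2), (x23,1), (x23,2), (x24,1), (x24,2)}
  {x22, x23, x24} × {0, 1, 2} = {(x22,0), (x22,1), (x22,2), (x23,0), (x23,1), (x23,2), (x24,0), (x24,1), (x24,2)}
These 16 distinct sets form the basis B.
Close under arbitrary unions to get τ_{X×Y}; counting gives |τ_{X×Y}| = 40.


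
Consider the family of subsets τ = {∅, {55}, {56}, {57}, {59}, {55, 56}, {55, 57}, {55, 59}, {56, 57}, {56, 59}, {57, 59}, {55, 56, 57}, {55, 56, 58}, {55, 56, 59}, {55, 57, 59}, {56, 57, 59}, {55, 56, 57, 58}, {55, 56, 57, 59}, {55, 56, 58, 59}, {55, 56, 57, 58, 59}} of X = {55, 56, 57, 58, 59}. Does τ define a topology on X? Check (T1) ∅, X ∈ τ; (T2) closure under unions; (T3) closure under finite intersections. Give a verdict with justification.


τ IS a topology on X.

Axiom (T1): ∅ ∈ τ? Yes; X ∈ τ? Yes.
Axiom (T2/T3): check pairwise unions and intersections of members of τ.
All pairwise intersections and unions checked — each lies in τ. Therefore τ satisfies (T1), (T2), (T3): it IS a topology on X.


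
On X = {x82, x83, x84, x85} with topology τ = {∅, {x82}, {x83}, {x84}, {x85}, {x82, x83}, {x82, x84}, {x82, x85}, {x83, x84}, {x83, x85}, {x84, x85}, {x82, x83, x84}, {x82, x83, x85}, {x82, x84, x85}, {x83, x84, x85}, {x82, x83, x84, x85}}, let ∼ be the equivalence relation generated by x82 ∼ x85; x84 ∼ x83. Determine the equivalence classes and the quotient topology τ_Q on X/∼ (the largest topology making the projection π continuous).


X/∼ = {[x82=x85], [x83=x84]}; |τ_Q| = 4.

Equivalence classes: [x82=x85], [x83=x84].
Quotient map π: X → X/∼ sends x82 ↦ [x82=x85], x83 ↦ [x83=x84], x84 ↦ [x83=x84], x85 ↦ [x82=x85].
For each subset V ⊆ X/∼, compute π^{-1}(V) ⊆ X and check whether π^{-1}(V) ∈ τ. V is open in τ_Q iff π^{-1}(V) ∈ τ.
  V = {}: π^{-1}(V) = ∅ ∈ τ ✓.
  V = {[x82=x85]}: π^{-1}(V) = {x82, x85} ∈ τ ✓.
  V = {[x83=x84]}: π^{-1}(V) = {x83, x84} ∈ τ ✓.
  V = {[x82=x85], [x83=x84]}: π^{-1}(V) = {x82, x83, x84, x85} ∈ τ ✓.
Open sets in the quotient: τ_Q = {{}, {[x82=x85]}, {[x83=x84]}, {[x82=x85], [x83=x84]}} (4 elements).


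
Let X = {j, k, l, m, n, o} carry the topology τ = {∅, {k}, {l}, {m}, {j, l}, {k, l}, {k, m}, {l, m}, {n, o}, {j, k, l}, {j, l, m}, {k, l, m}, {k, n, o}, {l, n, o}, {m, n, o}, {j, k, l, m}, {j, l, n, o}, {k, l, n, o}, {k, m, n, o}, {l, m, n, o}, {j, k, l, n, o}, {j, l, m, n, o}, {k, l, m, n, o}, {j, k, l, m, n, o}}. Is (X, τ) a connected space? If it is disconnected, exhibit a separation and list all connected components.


(X, τ) is disconnected; components = [{k}, {m}, {j, l}, {n, o}].

Find clopen sets (U ∈ τ with X ∖ U ∈ τ):
  U = ∅, X ∖ U = {j, k, l, m, n, o} — both open, so U is clopen.
  U = {k}, X ∖ U = {j, l, m, n, o} — both open, so U is clopen.
  U = {m}, X ∖ U = {j, k, l, n, o} — both open, so U is clopen.
  U = {j, l}, X ∖ U = {k, m, n, o} — both open, so U is clopen.
  U = {k, m}, X ∖ U = {j, l, n, o} — both open, so U is clopen.
  U = {n, o}, X ∖ U = {j, k, l, m} — both open, so U is clopen.
  U = {j, k, l}, X ∖ U = {m, n, o} — both open, so U is clopen.
  U = {j, l, m}, X ∖ U = {k, n, o} — both open, so U is clopen.
  U = {k, n, o}, X ∖ U = {j, l, m} — both open, so U is clopen.
  U = {m, n, o}, X ∖ U = {j, k, l} — both open, so U is clopen.
  U = {j, k, l, m}, X ∖ U = {n, o} — both open, so U is clopen.
  U = {j, l, n, o}, X ∖ U = {k, m} — both open, so U is clopen.
  U = {k, m, n, o}, X ∖ U = {j, l} — both open, so U is clopen.
  U = {j, k, l, n, o}, X ∖ U = {m} — both open, so U is clopen.
  U = {j, l, m, n, o}, X ∖ U = {k} — both open, so U is clopen.
  U = {j, k, l, m, n, o}, X ∖ U = ∅ — both open, so U is clopen.
Nontrivial clopen(s) exist: e.g. {j, l, m}. So (X, τ) is disconnected.
Compute connected components by grouping points that agree on all clopens:
  component: {k}
  component: {m}
  component: {j, l}
  component: {n, o}


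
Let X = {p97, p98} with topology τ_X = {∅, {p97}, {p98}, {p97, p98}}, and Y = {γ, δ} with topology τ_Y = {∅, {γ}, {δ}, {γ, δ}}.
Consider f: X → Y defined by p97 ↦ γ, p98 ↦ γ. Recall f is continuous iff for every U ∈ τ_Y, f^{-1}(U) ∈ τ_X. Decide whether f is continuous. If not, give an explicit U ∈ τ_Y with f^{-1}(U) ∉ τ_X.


f IS continuous.

Compute f^{-1}(U) for each U ∈ τ_Y:
  U = ∅: f^{-1}(U) = ∅ ∈ τ_X ✓.
  U = {γ}: f^{-1}(U) = {p97, p98} ∈ τ_X ✓.
  U = {δ}: f^{-1}(U) = ∅ ∈ τ_X ✓.
  U = {γ, δ}: f^{-1}(U) = {p97, p98} ∈ τ_X ✓.
Every preimage lies in τ_X, so f IS continuous.


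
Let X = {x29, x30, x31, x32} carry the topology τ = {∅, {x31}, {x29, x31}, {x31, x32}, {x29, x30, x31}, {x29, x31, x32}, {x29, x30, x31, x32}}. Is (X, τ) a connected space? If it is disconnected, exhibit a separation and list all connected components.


(X, τ) is connected.

Find clopen sets (U ∈ τ with X ∖ U ∈ τ):
  U = ∅, X ∖ U = {x29, x30, x31, x32} — both open, so U is clopen.
  U = {x29, x30, x31, x32}, X ∖ U = ∅ — both open, so U is clopen.
Only trivial clopens (∅ and X) exist, so (X, τ) is connected.
Compute connected components by grouping points that agree on all clopens:
  component: {x29, x30, x31, x32}


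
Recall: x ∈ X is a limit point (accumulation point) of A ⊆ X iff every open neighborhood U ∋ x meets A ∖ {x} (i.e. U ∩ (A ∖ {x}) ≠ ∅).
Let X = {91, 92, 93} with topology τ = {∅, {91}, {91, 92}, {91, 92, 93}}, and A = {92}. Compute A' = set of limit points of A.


A' = {93}

For each x ∈ X, list the open sets U ∈ τ with x ∈ U, then check whether U ∩ (A ∖ {x}) ≠ ∅ for every such U.
  x = 91: open {91} ∋ x has {91} ∩ (A ∖ {91}) = ∅, so x is NOT a limit point.
  x = 92: open {91, 92} ∋ x has {91, 92} ∩ (A ∖ {92}) = ∅, so x is NOT a limit point.
  x = 93: opens ∋ x are {91, 92, 93}; each meets A ∖ {93}, so x IS a limit point.
Collecting: A' = {93}.
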